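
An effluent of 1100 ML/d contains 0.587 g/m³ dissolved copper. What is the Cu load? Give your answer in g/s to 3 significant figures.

1100 ML/d = 12.73 m³/s.
Mass flux = Q·C = 12.73 m³/s × 0.587 g/m³ = 7.473 g/s.

7.47 g/s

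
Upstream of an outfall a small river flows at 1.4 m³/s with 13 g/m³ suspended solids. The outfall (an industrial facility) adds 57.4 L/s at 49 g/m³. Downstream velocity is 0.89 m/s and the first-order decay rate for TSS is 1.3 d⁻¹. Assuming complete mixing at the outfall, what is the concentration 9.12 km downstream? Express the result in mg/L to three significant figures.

12.4 mg/L

57.4 L/s = 0.0574 m³/s.
After complete mixing, C₀ = (0.0574·49 + 1.4·13) / 1.457 = 14.42 mg/L.
Travel time t = 9120 m / 0.89 m/s = 1.025e+04 s = 0.1186 d.
C = 14.42·exp(−1.3·0.1186) = 14.42·0.8571 = 12.36 mg/L.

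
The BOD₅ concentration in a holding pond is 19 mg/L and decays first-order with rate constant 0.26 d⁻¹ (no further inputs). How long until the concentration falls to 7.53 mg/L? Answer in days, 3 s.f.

3.56 d

t = ln(C₀/C)/k = ln(19/7.53)/0.26 = 0.9255/0.26 = 3.56 d.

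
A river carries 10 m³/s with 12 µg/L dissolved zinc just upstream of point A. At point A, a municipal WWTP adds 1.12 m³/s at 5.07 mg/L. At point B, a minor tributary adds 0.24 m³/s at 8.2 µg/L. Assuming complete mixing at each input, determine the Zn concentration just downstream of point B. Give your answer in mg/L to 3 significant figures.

12 µg/L = 0.012 mg/L.
After input A: C = (10·0.012 + 1.12·5.07) / 11.12 = 0.5214 mg/L.
8.2 µg/L = 0.0082 mg/L.
After input B: C = (11.12·0.5214 + 0.24·0.0082) / 11.36 = 0.5106 mg/L.

0.511 mg/L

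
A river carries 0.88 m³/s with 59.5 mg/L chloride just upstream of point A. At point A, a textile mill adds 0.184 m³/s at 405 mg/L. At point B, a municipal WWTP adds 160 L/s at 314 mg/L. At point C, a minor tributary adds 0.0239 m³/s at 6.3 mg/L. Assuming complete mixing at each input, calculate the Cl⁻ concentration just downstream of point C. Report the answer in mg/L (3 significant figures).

142 mg/L

After input A: C = (0.88·59.5 + 0.184·405) / 1.064 = 119.2 mg/L.
160 L/s = 0.16 m³/s.
After input B: C = (1.064·119.2 + 0.16·314) / 1.224 = 144.7 mg/L.
After input C: C = (1.224·144.7 + 0.0239·6.3) / 1.248 = 142.1 mg/L.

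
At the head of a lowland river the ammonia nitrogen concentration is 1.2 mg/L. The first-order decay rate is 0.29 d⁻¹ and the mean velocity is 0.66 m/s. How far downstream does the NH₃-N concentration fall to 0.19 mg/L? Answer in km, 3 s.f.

From C = C₀·e^(−kt), t = ln(C₀/C)/k = ln(1.2/0.19)/0.29 = 1.843/0.29 = 6.355 d.
Distance = v·t = 0.66 m/s × 5.491e+05 s = 3.624e+05 m = 362.4 km.

362 km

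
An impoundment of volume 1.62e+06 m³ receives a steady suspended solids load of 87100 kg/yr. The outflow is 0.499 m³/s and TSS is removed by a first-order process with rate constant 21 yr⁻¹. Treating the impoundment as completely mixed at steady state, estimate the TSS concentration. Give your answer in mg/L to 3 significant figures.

1.75 mg/L

Outflow Q = 0.499 m³/s × 3.156e+07 s/yr = 1.575e+07 m³/yr.
Steady-state CSTR mass balance: W = Q·C + k·V·C, so C = W/(Q + kV).
Q + kV = 1.575e+07 + 21·1.62e+06 = 4.977e+07 m³/yr.
C = 87100/4.977e+07 = 0.00175 kg/m³ = 1.75 mg/L.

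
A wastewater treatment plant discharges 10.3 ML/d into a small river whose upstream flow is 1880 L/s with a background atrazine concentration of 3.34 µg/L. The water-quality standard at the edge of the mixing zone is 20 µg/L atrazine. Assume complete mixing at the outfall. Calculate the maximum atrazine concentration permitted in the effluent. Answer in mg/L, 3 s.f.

0.283 mg/L

10.3 ML/d = 0.1192 m³/s.
1880 L/s = 1.88 m³/s.
3.34 µg/L = 0.00334 mg/L.
20 µg/L = 0.02 mg/L.
Mass balance: 0.02·1.999 = 0.1192·Cₑ + 1.88·0.00334.
Cₑ = (0.03998 − 0.006279) / 0.1192 = 0.2827 mg/L.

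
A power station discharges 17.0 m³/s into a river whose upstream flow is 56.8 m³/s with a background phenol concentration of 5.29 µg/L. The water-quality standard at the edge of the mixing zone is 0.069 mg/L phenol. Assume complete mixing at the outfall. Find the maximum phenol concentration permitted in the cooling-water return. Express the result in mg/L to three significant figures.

0.282 mg/L

5.29 µg/L = 0.00529 mg/L.
Mass balance: 0.069·73.8 = 17·Cₑ + 56.8·0.00529.
Cₑ = (5.092 − 0.3005) / 17 = 0.2819 mg/L.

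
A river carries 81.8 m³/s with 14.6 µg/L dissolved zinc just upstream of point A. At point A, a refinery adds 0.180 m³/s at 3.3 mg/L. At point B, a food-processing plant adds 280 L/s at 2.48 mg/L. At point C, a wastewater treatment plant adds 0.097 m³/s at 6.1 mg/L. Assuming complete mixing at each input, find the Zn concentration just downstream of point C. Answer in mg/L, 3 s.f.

14.6 µg/L = 0.0146 mg/L.
After input A: C = (81.8·0.0146 + 0.18·3.3) / 81.98 = 0.02181 mg/L.
280 L/s = 0.28 m³/s.
After input B: C = (81.98·0.02181 + 0.28·2.48) / 82.26 = 0.03018 mg/L.
After input C: C = (82.26·0.03018 + 0.097·6.1) / 82.36 = 0.03733 mg/L.

0.0373 mg/L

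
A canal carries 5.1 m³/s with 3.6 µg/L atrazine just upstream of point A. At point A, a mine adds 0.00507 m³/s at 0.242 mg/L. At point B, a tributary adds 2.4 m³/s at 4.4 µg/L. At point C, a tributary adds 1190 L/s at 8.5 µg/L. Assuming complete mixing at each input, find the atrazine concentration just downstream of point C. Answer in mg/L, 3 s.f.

0.00463 mg/L

3.6 µg/L = 0.0036 mg/L.
After input A: C = (5.1·0.0036 + 0.00507·0.242) / 5.105 = 0.003837 mg/L.
4.4 µg/L = 0.0044 mg/L.
After input B: C = (5.105·0.003837 + 2.4·0.0044) / 7.505 = 0.004017 mg/L.
1190 L/s = 1.19 m³/s.
8.5 µg/L = 0.0085 mg/L.
After input C: C = (7.505·0.004017 + 1.19·0.0085) / 8.695 = 0.00463 mg/L.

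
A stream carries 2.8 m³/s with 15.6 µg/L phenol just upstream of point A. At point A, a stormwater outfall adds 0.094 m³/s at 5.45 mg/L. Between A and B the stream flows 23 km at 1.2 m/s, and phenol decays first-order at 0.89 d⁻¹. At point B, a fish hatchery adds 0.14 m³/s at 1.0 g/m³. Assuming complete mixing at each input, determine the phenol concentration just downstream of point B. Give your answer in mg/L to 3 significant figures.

0.197 mg/L

15.6 µg/L = 0.0156 mg/L.
After input A: C = (2.8·0.0156 + 0.094·5.45) / 2.894 = 0.1921 mg/L.
Over the 23 km reach to input B (t = 1.917e+04 s = 0.2218 d), decay gives C = 0.1921·exp(−0.89·0.2218) = 0.1577 mg/L.
After input B: C = (2.894·0.1577 + 0.14·1) / 3.034 = 0.1966 mg/L.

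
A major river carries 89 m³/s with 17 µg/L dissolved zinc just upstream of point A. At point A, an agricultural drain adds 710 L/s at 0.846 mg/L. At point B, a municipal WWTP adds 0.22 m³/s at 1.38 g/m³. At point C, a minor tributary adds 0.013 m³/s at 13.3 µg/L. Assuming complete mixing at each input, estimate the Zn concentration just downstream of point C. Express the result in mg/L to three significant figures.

0.0269 mg/L

17 µg/L = 0.017 mg/L.
710 L/s = 0.71 m³/s.
After input A: C = (89·0.017 + 0.71·0.846) / 89.71 = 0.02356 mg/L.
After input B: C = (89.71·0.02356 + 0.22·1.38) / 89.93 = 0.02688 mg/L.
13.3 µg/L = 0.0133 mg/L.
After input C: C = (89.93·0.02688 + 0.013·0.0133) / 89.94 = 0.02688 mg/L.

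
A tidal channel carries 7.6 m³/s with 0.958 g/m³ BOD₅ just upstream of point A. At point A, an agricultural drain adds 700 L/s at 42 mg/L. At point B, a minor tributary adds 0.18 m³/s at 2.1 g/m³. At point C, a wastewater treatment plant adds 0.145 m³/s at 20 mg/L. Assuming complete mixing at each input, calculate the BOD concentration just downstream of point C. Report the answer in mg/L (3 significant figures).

700 L/s = 0.7 m³/s.
After input A: C = (7.6·0.958 + 0.7·42) / 8.3 = 4.419 mg/L.
After input B: C = (8.3·4.419 + 0.18·2.1) / 8.48 = 4.37 mg/L.
After input C: C = (8.48·4.37 + 0.145·20) / 8.625 = 4.633 mg/L.

4.63 mg/L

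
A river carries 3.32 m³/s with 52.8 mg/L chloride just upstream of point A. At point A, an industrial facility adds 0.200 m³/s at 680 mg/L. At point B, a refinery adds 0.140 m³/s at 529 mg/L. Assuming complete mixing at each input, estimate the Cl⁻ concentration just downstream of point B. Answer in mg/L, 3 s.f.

105 mg/L

After input A: C = (3.32·52.8 + 0.2·680) / 3.52 = 88.44 mg/L.
After input B: C = (3.52·88.44 + 0.14·529) / 3.66 = 105.3 mg/L.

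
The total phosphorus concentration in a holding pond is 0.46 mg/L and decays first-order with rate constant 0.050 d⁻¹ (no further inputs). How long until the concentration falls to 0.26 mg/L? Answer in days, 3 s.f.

t = ln(C₀/C)/k = ln(0.46/0.26)/0.050 = 0.5705/0.050 = 11.41 d.

11.4 d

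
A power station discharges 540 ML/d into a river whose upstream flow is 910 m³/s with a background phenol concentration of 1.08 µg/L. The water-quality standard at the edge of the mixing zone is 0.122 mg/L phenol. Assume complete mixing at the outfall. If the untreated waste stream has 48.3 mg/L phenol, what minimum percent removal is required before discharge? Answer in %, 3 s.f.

540 ML/d = 6.25 m³/s.
1.08 µg/L = 0.00108 mg/L.
Mass balance: 0.122·916.2 = 6.25·Cₑ + 910·0.00108.
Cₑ = (111.8 − 0.9828) / 6.25 = 17.73 mg/L.
Required removal = 1 − 17.73/48.3 = 63.3 %.

63.3 %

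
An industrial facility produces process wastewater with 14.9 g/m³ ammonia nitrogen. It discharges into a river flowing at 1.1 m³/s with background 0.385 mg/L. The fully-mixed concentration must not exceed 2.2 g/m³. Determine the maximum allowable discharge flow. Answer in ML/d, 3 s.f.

Mass balance at complete mixing: C_std·(Q_w + Q_r) = Q_w·C_e + Q_r·C_b.
Rearranging, Q_w = Q_r·(C_std − C_b)/(C_e − C_std) = 1.1·(2.2 − 0.385) / (14.9 − 2.2) = 0.1572 m³/s.
= 13.58 ML/d.

13.6 ML/d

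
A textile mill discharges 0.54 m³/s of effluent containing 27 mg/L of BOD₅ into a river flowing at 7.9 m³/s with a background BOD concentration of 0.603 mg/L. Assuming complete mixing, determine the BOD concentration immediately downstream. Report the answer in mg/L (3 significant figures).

Conservation of mass across the mixing zone: C = (0.54·27 + 7.9·0.603) / (0.54 + 7.9) = 19.34/8.44 = 2.292 mg/L.

2.29 mg/L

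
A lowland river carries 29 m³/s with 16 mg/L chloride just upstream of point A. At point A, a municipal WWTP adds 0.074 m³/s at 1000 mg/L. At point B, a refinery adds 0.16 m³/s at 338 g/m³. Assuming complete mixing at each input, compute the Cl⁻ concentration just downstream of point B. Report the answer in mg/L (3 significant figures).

20.3 mg/L

After input A: C = (29·16 + 0.074·1000) / 29.07 = 18.5 mg/L.
After input B: C = (29.07·18.5 + 0.16·338) / 29.23 = 20.25 mg/L.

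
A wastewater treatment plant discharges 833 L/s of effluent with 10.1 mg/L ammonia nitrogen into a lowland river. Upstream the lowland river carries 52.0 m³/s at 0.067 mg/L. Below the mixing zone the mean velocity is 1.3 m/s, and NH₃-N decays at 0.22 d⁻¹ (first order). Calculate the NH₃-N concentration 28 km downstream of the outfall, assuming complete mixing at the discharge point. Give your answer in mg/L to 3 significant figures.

0.213 mg/L

833 L/s = 0.833 m³/s.
After complete mixing, C₀ = (0.833·10.1 + 52·0.067) / 52.83 = 0.2252 mg/L.
Travel time t = 2.8e+04 m / 1.3 m/s = 2.154e+04 s = 0.2493 d.
C = 0.2252·exp(−0.22·0.2493) = 0.2252·0.9466 = 0.2132 mg/L.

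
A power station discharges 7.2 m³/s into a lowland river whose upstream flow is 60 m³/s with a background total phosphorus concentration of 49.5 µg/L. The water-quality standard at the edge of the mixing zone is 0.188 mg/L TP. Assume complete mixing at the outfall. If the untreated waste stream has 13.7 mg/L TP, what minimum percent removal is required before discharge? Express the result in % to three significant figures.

90.2 %

49.5 µg/L = 0.0495 mg/L.
Mass balance: 0.188·67.2 = 7.2·Cₑ + 60·0.0495.
Cₑ = (12.63 − 2.97) / 7.2 = 1.342 mg/L.
Required removal = 1 − 1.342/13.7 = 90.2 %.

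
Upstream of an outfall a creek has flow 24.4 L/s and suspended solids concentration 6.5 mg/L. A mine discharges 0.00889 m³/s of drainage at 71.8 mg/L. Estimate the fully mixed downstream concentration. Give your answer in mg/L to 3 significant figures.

23.9 mg/L

24.4 L/s = 0.0244 m³/s.
Flow-weighted mixing gives C = (0.00889·71.8 + 0.0244·6.5) / (0.00889 + 0.0244) = 0.7969/0.03329 = 23.94 mg/L.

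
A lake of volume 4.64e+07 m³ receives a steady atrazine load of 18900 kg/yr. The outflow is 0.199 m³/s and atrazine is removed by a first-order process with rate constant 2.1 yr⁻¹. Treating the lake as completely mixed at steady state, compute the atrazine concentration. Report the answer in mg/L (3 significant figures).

Outflow Q = 0.199 m³/s × 3.156e+07 s/yr = 6.28e+06 m³/yr.
Steady-state CSTR mass balance: W = Q·C + k·V·C, so C = W/(Q + kV).
Q + kV = 6.28e+06 + 2.1·4.64e+07 = 1.037e+08 m³/yr.
C = 18900/1.037e+08 = 0.0001822 kg/m³ = 0.1822 mg/L.

0.182 mg/L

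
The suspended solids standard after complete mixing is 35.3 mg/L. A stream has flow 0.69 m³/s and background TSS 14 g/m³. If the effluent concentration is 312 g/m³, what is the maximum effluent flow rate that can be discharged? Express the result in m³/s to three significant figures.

0.0531 m³/s

Mass balance at complete mixing: C_std·(Q_w + Q_r) = Q_w·C_e + Q_r·C_b.
Rearranging, Q_w = Q_r·(C_std − C_b)/(C_e − C_std) = 0.69·(35.3 − 14) / (312 − 35.3) = 0.05312 m³/s.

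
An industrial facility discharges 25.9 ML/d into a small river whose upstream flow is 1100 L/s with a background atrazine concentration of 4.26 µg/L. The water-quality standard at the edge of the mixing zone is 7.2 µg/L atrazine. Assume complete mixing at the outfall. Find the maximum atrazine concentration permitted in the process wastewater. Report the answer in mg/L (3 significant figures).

0.0180 mg/L

25.9 ML/d = 0.2998 m³/s.
1100 L/s = 1.1 m³/s.
4.26 µg/L = 0.00426 mg/L.
7.2 µg/L = 0.0072 mg/L.
Mass balance: 0.0072·1.4 = 0.2998·Cₑ + 1.1·0.00426.
Cₑ = (0.01008 − 0.004686) / 0.2998 = 0.01799 mg/L.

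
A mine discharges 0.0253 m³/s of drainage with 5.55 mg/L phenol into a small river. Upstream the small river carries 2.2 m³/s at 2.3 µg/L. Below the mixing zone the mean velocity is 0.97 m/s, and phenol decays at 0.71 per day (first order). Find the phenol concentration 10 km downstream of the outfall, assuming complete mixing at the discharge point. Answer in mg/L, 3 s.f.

2.3 µg/L = 0.0023 mg/L.
After complete mixing, C₀ = (0.0253·5.55 + 2.2·0.0023) / 2.225 = 0.06537 mg/L.
Travel time t = 1e+04 m / 0.97 m/s = 1.031e+04 s = 0.1193 d.
C = 0.06537·exp(−0.71·0.1193) = 0.06537·0.9188 = 0.06006 mg/L.

0.0601 mg/L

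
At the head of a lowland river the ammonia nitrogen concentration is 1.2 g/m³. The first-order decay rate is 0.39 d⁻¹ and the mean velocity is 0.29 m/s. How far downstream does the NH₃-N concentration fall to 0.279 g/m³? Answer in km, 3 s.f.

From C = C₀·e^(−kt), t = ln(C₀/C)/k = ln(1.2/0.279)/0.39 = 1.459/0.39 = 3.741 d.
Distance = v·t = 0.29 m/s × 3.232e+05 s = 9.373e+04 m = 93.73 km.

93.7 km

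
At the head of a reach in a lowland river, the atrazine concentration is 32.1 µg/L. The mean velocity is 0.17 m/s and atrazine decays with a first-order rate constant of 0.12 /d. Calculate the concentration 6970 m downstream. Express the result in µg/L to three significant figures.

30.3 µg/L

Travel time t = 6970 m / 0.17 m/s = 6970/0.17 = 4.1e+04 s = 0.4745 d.
First-order decay: C = 32.1·exp(−0.12·0.4745) = 32.1·0.9446 = 30.32 µg/L.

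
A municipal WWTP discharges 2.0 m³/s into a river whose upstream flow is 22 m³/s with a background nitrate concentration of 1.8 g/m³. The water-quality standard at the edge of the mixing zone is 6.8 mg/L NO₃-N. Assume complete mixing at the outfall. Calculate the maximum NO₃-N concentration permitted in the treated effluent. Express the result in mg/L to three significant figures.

Mass balance: 6.8·24 = 2·Cₑ + 22·1.8.
Cₑ = (163.2 − 39.6) / 2 = 61.8 mg/L.

61.8 mg/L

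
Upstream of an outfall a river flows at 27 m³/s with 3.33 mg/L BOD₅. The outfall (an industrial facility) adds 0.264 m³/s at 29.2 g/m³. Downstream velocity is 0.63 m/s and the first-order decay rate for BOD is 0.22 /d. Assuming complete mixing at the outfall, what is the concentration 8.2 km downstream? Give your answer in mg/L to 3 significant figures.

After complete mixing, C₀ = (0.264·29.2 + 27·3.33) / 27.26 = 3.581 mg/L.
Travel time t = 8200 m / 0.63 m/s = 1.302e+04 s = 0.1506 d.
C = 3.581·exp(−0.22·0.1506) = 3.581·0.9674 = 3.464 mg/L.

3.46 mg/L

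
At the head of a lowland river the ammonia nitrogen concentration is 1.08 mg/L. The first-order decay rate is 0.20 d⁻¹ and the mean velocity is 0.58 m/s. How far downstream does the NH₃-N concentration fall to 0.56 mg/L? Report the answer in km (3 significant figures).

From C = C₀·e^(−kt), t = ln(C₀/C)/k = ln(1.08/0.56)/0.20 = 0.6568/0.20 = 3.284 d.
Distance = v·t = 0.58 m/s × 2.837e+05 s = 1.646e+05 m = 164.6 km.

165 km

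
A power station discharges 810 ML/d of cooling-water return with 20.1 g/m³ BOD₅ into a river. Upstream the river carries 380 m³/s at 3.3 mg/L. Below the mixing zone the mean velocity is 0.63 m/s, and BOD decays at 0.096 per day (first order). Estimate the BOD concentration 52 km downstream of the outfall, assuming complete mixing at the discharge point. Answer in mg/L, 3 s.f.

810 ML/d = 9.375 m³/s.
After complete mixing, C₀ = (9.375·20.1 + 380·3.3) / 389.4 = 3.704 mg/L.
Travel time t = 5.2e+04 m / 0.63 m/s = 8.254e+04 s = 0.9553 d.
C = 3.704·exp(−0.096·0.9553) = 3.704·0.9124 = 3.38 mg/L.

3.38 mg/L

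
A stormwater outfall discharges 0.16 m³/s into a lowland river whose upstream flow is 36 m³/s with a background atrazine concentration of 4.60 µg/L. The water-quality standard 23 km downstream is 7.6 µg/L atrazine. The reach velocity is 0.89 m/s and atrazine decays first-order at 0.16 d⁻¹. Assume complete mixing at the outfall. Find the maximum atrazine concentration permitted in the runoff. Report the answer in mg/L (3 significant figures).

0.767 mg/L

4.60 µg/L = 0.0046 mg/L.
7.6 µg/L = 0.0076 mg/L.
Travel time to the compliance point: t = 2.3e+04/0.89 = 2.584e+04 s = 0.2991 d; decay factor exp(−0.16·0.2991) = 0.9533.
So the concentration just after mixing may be at most 0.0076/0.9533 = 0.007973 mg/L.
Mass balance: 0.007973·36.16 = 0.16·Cₑ + 36·0.0046.
Cₑ = (0.2883 − 0.1656) / 0.16 = 0.7668 mg/L.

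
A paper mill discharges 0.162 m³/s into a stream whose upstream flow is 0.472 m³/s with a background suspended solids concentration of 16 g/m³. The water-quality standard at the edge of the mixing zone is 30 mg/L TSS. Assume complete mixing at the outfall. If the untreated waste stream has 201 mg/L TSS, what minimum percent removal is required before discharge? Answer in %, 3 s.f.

Mass balance: 30·0.634 = 0.162·Cₑ + 0.472·16.
Cₑ = (19.02 − 7.552) / 0.162 = 70.79 mg/L.
Required removal = 1 − 70.79/201 = 64.78 %.

64.8 %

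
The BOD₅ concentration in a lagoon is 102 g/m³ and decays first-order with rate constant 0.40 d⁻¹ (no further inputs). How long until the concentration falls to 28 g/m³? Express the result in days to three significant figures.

t = ln(C₀/C)/k = ln(102/28)/0.40 = 1.293/0.40 = 3.232 d.

3.23 d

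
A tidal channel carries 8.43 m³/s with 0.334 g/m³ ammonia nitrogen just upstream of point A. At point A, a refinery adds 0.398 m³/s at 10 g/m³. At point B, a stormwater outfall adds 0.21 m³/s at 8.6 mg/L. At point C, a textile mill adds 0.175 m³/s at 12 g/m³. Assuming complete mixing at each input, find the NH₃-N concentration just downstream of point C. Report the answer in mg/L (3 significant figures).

After input A: C = (8.43·0.334 + 0.398·10) / 8.828 = 0.7698 mg/L.
After input B: C = (8.828·0.7698 + 0.21·8.6) / 9.038 = 0.9517 mg/L.
After input C: C = (9.038·0.9517 + 0.175·12) / 9.213 = 1.162 mg/L.

1.16 mg/L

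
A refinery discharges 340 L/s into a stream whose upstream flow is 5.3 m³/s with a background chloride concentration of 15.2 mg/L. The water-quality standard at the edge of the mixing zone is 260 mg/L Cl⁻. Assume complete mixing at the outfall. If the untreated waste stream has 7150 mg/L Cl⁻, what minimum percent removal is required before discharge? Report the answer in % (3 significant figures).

43.0 %

340 L/s = 0.34 m³/s.
Mass balance: 260·5.64 = 0.34·Cₑ + 5.3·15.2.
Cₑ = (1466 − 80.56) / 0.34 = 4076 mg/L.
Required removal = 1 − 4076/7150 = 42.99 %.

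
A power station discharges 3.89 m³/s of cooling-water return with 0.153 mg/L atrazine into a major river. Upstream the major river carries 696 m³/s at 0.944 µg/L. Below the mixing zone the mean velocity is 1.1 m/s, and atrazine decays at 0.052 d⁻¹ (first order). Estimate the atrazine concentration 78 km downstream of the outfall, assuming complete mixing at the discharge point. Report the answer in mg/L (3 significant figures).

0.00171 mg/L

0.944 µg/L = 0.000944 mg/L.
After complete mixing, C₀ = (3.89·0.153 + 696·0.000944) / 699.9 = 0.001789 mg/L.
Travel time t = 7.8e+04 m / 1.1 m/s = 7.091e+04 s = 0.8207 d.
C = 0.001789·exp(−0.052·0.8207) = 0.001789·0.9582 = 0.001714 mg/L.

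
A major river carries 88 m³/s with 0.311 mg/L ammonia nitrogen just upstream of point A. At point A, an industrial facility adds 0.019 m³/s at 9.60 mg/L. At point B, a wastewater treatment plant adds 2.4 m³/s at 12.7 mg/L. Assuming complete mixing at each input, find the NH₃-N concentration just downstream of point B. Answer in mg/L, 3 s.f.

0.642 mg/L

After input A: C = (88·0.311 + 0.019·9.6) / 88.02 = 0.313 mg/L.
After input B: C = (88.02·0.313 + 2.4·12.7) / 90.42 = 0.6418 mg/L.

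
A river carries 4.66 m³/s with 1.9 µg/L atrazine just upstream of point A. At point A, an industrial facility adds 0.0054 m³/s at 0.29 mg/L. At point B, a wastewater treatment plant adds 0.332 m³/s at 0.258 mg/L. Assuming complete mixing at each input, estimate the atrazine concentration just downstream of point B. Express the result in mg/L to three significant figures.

0.0192 mg/L

1.9 µg/L = 0.0019 mg/L.
After input A: C = (4.66·0.0019 + 0.0054·0.29) / 4.665 = 0.002233 mg/L.
After input B: C = (4.665·0.002233 + 0.332·0.258) / 4.997 = 0.01923 mg/L.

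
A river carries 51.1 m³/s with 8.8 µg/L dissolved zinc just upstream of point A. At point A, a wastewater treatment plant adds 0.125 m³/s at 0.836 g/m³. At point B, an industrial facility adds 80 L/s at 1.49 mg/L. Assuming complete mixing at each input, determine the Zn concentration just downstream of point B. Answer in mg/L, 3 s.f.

0.0131 mg/L

8.8 µg/L = 0.0088 mg/L.
After input A: C = (51.1·0.0088 + 0.125·0.836) / 51.23 = 0.01082 mg/L.
80 L/s = 0.08 m³/s.
After input B: C = (51.23·0.01082 + 0.08·1.49) / 51.3 = 0.01313 mg/L.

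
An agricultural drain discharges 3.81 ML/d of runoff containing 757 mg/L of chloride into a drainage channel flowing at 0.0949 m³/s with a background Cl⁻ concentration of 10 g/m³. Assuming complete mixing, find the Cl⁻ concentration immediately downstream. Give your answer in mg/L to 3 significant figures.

247 mg/L

3.81 ML/d = 0.0441 m³/s.
By mass balance at complete mixing, C = (0.0441·757 + 0.0949·10) / (0.0441 + 0.0949) = 34.33/0.139 = 247 mg/L.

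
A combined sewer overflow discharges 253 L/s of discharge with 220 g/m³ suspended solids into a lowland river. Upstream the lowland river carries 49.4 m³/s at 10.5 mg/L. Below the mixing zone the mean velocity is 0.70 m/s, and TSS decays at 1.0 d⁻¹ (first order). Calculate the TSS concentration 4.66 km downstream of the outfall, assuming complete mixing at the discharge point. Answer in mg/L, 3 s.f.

10.7 mg/L

253 L/s = 0.253 m³/s.
After complete mixing, C₀ = (0.253·220 + 49.4·10.5) / 49.65 = 11.57 mg/L.
Travel time t = 4660 m / 0.70 m/s = 6657 s = 0.07705 d.
C = 11.57·exp(−1.0·0.07705) = 11.57·0.9258 = 10.71 mg/L.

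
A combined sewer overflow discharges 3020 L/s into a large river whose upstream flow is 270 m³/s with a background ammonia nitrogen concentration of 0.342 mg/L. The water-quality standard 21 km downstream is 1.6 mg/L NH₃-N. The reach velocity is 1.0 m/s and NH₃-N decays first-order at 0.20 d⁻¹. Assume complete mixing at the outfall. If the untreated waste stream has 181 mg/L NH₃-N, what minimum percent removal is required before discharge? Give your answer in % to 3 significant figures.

33.0 %

3020 L/s = 3.02 m³/s.
Travel time to the compliance point: t = 2.1e+04/1.0 = 2.1e+04 s = 0.2431 d; decay factor exp(−0.20·0.2431) = 0.9526.
So the concentration just after mixing may be at most 1.6/0.9526 = 1.68 mg/L.
Mass balance: 1.68·273 = 3.02·Cₑ + 270·0.342.
Cₑ = (458.6 − 92.34) / 3.02 = 121.3 mg/L.
Required removal = 1 − 121.3/181 = 33 %.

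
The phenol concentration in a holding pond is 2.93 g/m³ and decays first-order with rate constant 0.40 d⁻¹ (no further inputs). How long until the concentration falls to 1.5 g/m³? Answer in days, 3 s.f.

t = ln(C₀/C)/k = ln(2.93/1.5)/0.40 = 0.6695/0.40 = 1.674 d.

1.67 d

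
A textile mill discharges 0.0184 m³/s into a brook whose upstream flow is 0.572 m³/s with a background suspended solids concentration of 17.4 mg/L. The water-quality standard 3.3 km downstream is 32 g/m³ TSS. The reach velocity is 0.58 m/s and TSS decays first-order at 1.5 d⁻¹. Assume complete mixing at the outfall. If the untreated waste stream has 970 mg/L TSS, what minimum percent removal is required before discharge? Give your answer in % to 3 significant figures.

Travel time to the compliance point: t = 3300/0.58 = 5690 s = 0.06585 d; decay factor exp(−1.5·0.06585) = 0.9059.
So the concentration just after mixing may be at most 32/0.9059 = 35.32 mg/L.
Mass balance: 35.32·0.5904 = 0.0184·Cₑ + 0.572·17.4.
Cₑ = (20.85 − 9.953) / 0.0184 = 592.5 mg/L.
Required removal = 1 − 592.5/970 = 38.92 %.

38.9 %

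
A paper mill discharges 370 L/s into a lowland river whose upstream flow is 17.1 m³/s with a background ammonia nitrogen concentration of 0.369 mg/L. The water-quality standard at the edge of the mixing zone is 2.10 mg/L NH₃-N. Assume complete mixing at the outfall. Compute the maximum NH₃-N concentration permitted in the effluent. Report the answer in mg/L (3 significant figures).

82.1 mg/L

370 L/s = 0.37 m³/s.
Mass balance: 2.1·17.47 = 0.37·Cₑ + 17.1·0.369.
Cₑ = (36.69 − 6.31) / 0.37 = 82.1 mg/L.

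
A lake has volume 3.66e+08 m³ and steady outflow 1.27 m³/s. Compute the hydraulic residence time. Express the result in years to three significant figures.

9.13 yr

Q = 1.27 m³/s × 3.156e+07 s/yr = 4.008e+07 m³/yr.
Hydraulic residence time τ = V/Q = 3.66e+08/4.008e+07 = 9.132 yr.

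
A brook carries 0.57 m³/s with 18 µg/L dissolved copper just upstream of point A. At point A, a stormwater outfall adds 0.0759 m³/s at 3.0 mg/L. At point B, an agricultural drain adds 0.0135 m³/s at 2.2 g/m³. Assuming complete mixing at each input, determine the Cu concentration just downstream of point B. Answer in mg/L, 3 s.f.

18 µg/L = 0.018 mg/L.
After input A: C = (0.57·0.018 + 0.0759·3) / 0.6459 = 0.3684 mg/L.
After input B: C = (0.6459·0.3684 + 0.0135·2.2) / 0.6594 = 0.4059 mg/L.

0.406 mg/L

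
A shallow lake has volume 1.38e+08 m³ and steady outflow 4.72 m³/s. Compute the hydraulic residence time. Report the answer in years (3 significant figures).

0.926 yr

Q = 4.72 m³/s × 3.156e+07 s/yr = 1.49e+08 m³/yr.
Hydraulic residence time τ = V/Q = 1.38e+08/1.49e+08 = 0.9265 yr.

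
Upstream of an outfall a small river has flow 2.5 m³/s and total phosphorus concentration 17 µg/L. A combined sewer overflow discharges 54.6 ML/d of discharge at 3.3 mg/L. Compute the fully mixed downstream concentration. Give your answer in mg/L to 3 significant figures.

0.679 mg/L

54.6 ML/d = 0.6319 m³/s.
17 µg/L = 0.017 mg/L.
By mass balance at complete mixing, C = (0.6319·3.3 + 2.5·0.017) / (0.6319 + 2.5) = 2.128/3.132 = 0.6794 mg/L.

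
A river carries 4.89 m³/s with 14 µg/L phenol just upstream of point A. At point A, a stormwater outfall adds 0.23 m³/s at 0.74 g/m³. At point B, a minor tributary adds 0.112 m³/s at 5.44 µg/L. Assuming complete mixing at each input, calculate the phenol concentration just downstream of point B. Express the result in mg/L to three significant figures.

14 µg/L = 0.014 mg/L.
After input A: C = (4.89·0.014 + 0.23·0.74) / 5.12 = 0.04661 mg/L.
5.44 µg/L = 0.00544 mg/L.
After input B: C = (5.12·0.04661 + 0.112·0.00544) / 5.232 = 0.04573 mg/L.

0.0457 mg/L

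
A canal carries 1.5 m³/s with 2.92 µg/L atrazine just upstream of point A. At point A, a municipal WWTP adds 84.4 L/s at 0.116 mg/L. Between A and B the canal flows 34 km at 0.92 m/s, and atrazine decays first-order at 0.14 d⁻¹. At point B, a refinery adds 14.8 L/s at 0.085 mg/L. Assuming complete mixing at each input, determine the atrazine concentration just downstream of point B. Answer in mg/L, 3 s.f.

0.00913 mg/L

2.92 µg/L = 0.00292 mg/L.
84.4 L/s = 0.0844 m³/s.
After input A: C = (1.5·0.00292 + 0.0844·0.116) / 1.584 = 0.008944 mg/L.
Over the 34 km reach to input B (t = 3.696e+04 s = 0.4277 d), decay gives C = 0.008944·exp(−0.14·0.4277) = 0.008424 mg/L.
14.8 L/s = 0.0148 m³/s.
After input B: C = (1.584·0.008424 + 0.0148·0.085) / 1.599 = 0.009133 mg/L.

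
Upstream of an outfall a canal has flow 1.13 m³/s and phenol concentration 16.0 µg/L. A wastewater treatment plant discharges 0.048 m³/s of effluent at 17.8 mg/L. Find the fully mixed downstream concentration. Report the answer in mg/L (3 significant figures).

0.741 mg/L

16.0 µg/L = 0.016 mg/L.
By mass balance at complete mixing, C = (0.048·17.8 + 1.13·0.016) / (0.048 + 1.13) = 0.8725/1.178 = 0.7406 mg/L.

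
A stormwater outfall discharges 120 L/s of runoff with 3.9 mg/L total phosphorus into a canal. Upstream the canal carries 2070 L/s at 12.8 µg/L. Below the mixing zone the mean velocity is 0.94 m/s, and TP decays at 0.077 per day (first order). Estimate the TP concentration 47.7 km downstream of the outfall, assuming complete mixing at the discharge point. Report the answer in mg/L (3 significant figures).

0.216 mg/L

120 L/s = 0.12 m³/s.
2070 L/s = 2.07 m³/s.
12.8 µg/L = 0.0128 mg/L.
After complete mixing, C₀ = (0.12·3.9 + 2.07·0.0128) / 2.19 = 0.2258 mg/L.
Travel time t = 4.77e+04 m / 0.94 m/s = 5.074e+04 s = 0.5873 d.
C = 0.2258·exp(−0.077·0.5873) = 0.2258·0.9558 = 0.2158 mg/L.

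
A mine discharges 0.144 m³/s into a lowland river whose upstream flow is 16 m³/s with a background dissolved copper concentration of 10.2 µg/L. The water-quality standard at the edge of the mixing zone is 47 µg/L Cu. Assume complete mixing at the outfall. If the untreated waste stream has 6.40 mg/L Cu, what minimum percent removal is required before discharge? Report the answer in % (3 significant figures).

10.2 µg/L = 0.0102 mg/L.
47 µg/L = 0.047 mg/L.
Mass balance: 0.047·16.14 = 0.144·Cₑ + 16·0.0102.
Cₑ = (0.7588 − 0.1632) / 0.144 = 4.136 mg/L.
Required removal = 1 − 4.136/6.40 = 35.38 %.

35.4 %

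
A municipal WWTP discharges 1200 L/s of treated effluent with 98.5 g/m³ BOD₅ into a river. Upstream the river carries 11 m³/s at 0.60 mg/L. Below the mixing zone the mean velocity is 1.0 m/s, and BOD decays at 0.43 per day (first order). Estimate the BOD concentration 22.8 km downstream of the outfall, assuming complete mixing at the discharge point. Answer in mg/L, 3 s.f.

1200 L/s = 1.2 m³/s.
After complete mixing, C₀ = (1.2·98.5 + 11·0.6) / 12.2 = 10.23 mg/L.
Travel time t = 2.28e+04 m / 1.0 m/s = 2.28e+04 s = 0.2639 d.
C = 10.23·exp(−0.43·0.2639) = 10.23·0.8927 = 9.132 mg/L.

9.13 mg/L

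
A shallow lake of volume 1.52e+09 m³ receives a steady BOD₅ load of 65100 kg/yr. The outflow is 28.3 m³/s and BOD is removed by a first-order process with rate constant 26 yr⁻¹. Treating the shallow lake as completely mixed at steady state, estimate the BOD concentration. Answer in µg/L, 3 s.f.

1.61 µg/L

Outflow Q = 28.3 m³/s × 3.156e+07 s/yr = 8.931e+08 m³/yr.
Steady-state CSTR mass balance: W = Q·C + k·V·C, so C = W/(Q + kV).
Q + kV = 8.931e+08 + 26·1.52e+09 = 4.041e+10 m³/yr.
C = 65100/4.041e+10 = 1.611e-06 kg/m³ = 0.001611 mg/L = 1.611 µg/L.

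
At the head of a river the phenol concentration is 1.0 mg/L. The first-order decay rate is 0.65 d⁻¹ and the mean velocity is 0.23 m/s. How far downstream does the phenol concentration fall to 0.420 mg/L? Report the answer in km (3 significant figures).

From C = C₀·e^(−kt), t = ln(C₀/C)/k = ln(1.0/0.420)/0.65 = 0.8675/0.65 = 1.335 d.
Distance = v·t = 0.23 m/s × 1.153e+05 s = 2.652e+04 m = 26.52 km.

26.5 km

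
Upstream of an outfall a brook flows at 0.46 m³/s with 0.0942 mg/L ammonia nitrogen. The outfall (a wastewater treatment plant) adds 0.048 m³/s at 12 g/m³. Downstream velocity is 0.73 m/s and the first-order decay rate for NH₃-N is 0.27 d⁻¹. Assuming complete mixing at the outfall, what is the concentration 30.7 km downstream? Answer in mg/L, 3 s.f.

1.07 mg/L

After complete mixing, C₀ = (0.048·12 + 0.46·0.0942) / 0.508 = 1.219 mg/L.
Travel time t = 3.07e+04 m / 0.73 m/s = 4.205e+04 s = 0.4867 d.
C = 1.219·exp(−0.27·0.4867) = 1.219·0.8768 = 1.069 mg/L.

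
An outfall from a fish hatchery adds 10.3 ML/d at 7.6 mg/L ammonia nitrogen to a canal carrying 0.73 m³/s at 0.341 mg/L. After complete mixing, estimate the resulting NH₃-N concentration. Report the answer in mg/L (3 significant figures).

10.3 ML/d = 0.1192 m³/s.
Flow-weighted mixing gives C = (0.1192·7.6 + 0.73·0.341) / (0.1192 + 0.73) = 1.155/0.8492 = 1.36 mg/L.

1.36 mg/L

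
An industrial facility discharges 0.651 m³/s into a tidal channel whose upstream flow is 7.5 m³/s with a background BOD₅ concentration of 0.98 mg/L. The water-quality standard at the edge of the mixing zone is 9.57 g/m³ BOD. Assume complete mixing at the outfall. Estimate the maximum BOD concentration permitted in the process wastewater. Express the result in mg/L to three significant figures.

109 mg/L

Mass balance: 9.57·8.151 = 0.651·Cₑ + 7.5·0.98.
Cₑ = (78.01 − 7.35) / 0.651 = 108.5 mg/L.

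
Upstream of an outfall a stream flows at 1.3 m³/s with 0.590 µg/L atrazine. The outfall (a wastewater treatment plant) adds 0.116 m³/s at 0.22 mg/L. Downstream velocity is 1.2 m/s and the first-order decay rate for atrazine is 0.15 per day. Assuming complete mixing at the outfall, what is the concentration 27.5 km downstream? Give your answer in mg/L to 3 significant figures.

0.590 µg/L = 0.00059 mg/L.
After complete mixing, C₀ = (0.116·0.22 + 1.3·0.00059) / 1.416 = 0.01856 mg/L.
Travel time t = 2.75e+04 m / 1.2 m/s = 2.292e+04 s = 0.2652 d.
C = 0.01856·exp(−0.15·0.2652) = 0.01856·0.961 = 0.01784 mg/L.

0.0178 mg/L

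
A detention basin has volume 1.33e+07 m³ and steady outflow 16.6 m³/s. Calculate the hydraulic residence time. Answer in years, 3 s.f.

Q = 16.6 m³/s × 3.156e+07 s/yr = 5.239e+08 m³/yr.
Hydraulic residence time τ = V/Q = 1.33e+07/5.239e+08 = 0.02539 yr.

0.0254 yr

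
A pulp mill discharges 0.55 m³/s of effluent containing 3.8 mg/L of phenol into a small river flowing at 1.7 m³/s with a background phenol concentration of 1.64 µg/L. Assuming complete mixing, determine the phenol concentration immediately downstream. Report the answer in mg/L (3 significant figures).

0.930 mg/L

1.64 µg/L = 0.00164 mg/L.
By mass balance at complete mixing, C = (0.55·3.8 + 1.7·0.00164) / (0.55 + 1.7) = 2.093/2.25 = 0.9301 mg/L.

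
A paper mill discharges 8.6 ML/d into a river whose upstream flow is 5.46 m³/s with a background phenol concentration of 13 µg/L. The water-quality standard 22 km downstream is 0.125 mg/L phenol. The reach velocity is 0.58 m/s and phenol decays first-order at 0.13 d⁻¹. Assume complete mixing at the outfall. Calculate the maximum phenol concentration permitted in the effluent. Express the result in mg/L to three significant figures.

6.68 mg/L

8.6 ML/d = 0.09954 m³/s.
13 µg/L = 0.013 mg/L.
Travel time to the compliance point: t = 2.2e+04/0.58 = 3.793e+04 s = 0.439 d; decay factor exp(−0.13·0.439) = 0.9445.
So the concentration just after mixing may be at most 0.125/0.9445 = 0.1323 mg/L.
Mass balance: 0.1323·5.56 = 0.09954·Cₑ + 5.46·0.013.
Cₑ = (0.7358 − 0.07098) / 0.09954 = 6.679 mg/L.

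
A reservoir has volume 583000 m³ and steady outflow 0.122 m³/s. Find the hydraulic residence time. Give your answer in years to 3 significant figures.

0.151 yr

Q = 0.122 m³/s × 3.156e+07 s/yr = 3.85e+06 m³/yr.
Hydraulic residence time τ = V/Q = 583000/3.85e+06 = 0.1514 yr.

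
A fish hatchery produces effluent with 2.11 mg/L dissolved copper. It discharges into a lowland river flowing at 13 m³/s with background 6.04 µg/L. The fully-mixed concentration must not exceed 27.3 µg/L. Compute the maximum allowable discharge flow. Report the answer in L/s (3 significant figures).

133 L/s

6.04 µg/L = 0.00604 mg/L.
27.3 µg/L = 0.0273 mg/L.
Mass balance at complete mixing: C_std·(Q_w + Q_r) = Q_w·C_e + Q_r·C_b.
Rearranging, Q_w = Q_r·(C_std − C_b)/(C_e − C_std) = 13·(0.0273 − 0.00604) / (2.11 − 0.0273) = 0.1327 m³/s.
= 132.7 L/s.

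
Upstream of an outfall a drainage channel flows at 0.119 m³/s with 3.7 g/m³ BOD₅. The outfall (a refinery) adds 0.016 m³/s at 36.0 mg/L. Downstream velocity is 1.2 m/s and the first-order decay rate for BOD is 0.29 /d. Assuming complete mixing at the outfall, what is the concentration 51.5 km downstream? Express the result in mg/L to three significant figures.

6.52 mg/L

After complete mixing, C₀ = (0.016·36 + 0.119·3.7) / 0.135 = 7.528 mg/L.
Travel time t = 5.15e+04 m / 1.2 m/s = 4.292e+04 s = 0.4967 d.
C = 7.528·exp(−0.29·0.4967) = 7.528·0.8658 = 6.518 mg/L.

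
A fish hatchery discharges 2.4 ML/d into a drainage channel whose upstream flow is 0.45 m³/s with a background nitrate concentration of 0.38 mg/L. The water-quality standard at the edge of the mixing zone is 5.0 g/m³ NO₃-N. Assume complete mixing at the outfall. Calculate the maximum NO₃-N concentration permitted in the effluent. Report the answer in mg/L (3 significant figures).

2.4 ML/d = 0.02778 m³/s.
Mass balance: 5·0.4778 = 0.02778·Cₑ + 0.45·0.38.
Cₑ = (2.389 − 0.171) / 0.02778 = 79.84 mg/L.

79.8 mg/L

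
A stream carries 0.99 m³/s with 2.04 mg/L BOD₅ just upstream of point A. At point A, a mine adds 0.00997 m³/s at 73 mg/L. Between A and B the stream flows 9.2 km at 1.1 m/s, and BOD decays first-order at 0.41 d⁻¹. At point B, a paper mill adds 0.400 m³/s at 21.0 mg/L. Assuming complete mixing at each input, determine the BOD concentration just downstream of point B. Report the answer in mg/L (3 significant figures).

7.89 mg/L

After input A: C = (0.99·2.04 + 0.00997·73) / 1 = 2.747 mg/L.
Over the 9.2 km reach to input B (t = 8364 s = 0.0968 d), decay gives C = 2.747·exp(−0.41·0.0968) = 2.641 mg/L.
After input B: C = (1·2.641 + 0.4·21) / 1.4 = 7.886 mg/L.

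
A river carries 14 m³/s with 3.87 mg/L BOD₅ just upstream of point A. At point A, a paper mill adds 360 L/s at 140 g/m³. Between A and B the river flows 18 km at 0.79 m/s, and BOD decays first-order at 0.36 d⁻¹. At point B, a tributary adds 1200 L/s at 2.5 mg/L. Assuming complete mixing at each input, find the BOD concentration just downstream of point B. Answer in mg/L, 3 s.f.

360 L/s = 0.36 m³/s.
After input A: C = (14·3.87 + 0.36·140) / 14.36 = 7.283 mg/L.
Over the 18 km reach to input B (t = 2.278e+04 s = 0.2637 d), decay gives C = 7.283·exp(−0.36·0.2637) = 6.623 mg/L.
1200 L/s = 1.2 m³/s.
After input B: C = (14.36·6.623 + 1.2·2.5) / 15.56 = 6.305 mg/L.

6.31 mg/L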